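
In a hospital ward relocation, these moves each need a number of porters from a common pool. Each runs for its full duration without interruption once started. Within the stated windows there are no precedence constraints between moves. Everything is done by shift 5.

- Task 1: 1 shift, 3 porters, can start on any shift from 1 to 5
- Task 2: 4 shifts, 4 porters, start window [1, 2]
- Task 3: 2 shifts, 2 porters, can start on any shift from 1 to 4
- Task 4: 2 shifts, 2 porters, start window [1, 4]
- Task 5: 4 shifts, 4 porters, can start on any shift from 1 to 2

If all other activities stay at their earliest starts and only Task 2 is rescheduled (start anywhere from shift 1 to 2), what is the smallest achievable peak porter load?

12

Task 2@1: s1:15  s2:12  s3:8  s4:8  s5:0 → peak 15
Task 2@2: s1:11  s2:12  s3:8  s4:8  s5:4 → peak 12
Best is Task 2@2, peak 12.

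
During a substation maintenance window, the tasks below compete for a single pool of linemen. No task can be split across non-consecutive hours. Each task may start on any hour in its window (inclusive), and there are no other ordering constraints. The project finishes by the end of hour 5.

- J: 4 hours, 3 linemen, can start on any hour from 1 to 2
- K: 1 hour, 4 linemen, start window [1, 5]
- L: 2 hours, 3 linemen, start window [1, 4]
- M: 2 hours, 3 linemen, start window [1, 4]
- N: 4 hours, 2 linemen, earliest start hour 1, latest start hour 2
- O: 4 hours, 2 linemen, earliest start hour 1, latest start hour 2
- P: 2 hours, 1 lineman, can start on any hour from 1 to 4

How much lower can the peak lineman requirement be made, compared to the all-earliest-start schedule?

Early-start peak: h1:18  h2:14  h3:7  h4:7  h5:0 ⇒ 18.
Leveled (J@1, K@1, L@1, M@3, N@2, O@2, P@1): h1:11  h2:11  h3:10  h4:10  h5:4 ⇒ 11.
Reduction 18 − 11 = 7.

7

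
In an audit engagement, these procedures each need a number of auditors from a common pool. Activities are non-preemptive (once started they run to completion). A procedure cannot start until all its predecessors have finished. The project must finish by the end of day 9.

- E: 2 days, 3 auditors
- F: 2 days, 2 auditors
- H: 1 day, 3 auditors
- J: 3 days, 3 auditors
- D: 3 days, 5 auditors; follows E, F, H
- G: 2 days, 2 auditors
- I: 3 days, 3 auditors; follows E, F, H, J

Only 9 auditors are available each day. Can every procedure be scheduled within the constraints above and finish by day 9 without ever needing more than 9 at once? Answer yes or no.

yes

Schedule E@1, F@1, H@1, J@2, D@3, G@5, I@6: d1:8  d2:8  d3:8  d4:8  d5:7  d6:5  d7:3  d8:3  d9:0 — peak 8 ≤ 9.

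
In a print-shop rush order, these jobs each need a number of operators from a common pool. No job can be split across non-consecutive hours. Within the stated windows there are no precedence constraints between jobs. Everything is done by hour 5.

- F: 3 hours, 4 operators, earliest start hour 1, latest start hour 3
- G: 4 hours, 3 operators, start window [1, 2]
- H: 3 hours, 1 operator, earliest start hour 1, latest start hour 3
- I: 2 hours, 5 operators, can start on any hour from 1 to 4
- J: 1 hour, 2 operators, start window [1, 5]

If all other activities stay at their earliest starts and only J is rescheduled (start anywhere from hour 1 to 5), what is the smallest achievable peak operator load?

J@1: h1:15  h2:13  h3:8  h4:3  h5:0 → peak 15
J@2: h1:13  h2:15  h3:8  h4:3  h5:0 → peak 15
J@3: h1:13  h2:13  h3:10  h4:3  h5:0 → peak 13
J@4: h1:13  h2:13  h3:8  h4:5  h5:0 → peak 13
J@5: h1:13  h2:13  h3:8  h4:3  h5:2 → peak 13
Best is J@3, peak 13.

13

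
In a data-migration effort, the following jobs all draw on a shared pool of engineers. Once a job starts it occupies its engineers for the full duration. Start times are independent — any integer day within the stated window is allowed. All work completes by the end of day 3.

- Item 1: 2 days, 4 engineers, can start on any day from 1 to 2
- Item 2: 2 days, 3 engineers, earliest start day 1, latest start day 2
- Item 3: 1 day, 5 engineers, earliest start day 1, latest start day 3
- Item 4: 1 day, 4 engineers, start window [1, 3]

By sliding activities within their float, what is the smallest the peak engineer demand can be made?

8

Early-start (Item 1@1, Item 2@1, Item 3@1, Item 4@1) gives peak 16: d1:16  d2:7  d3:0.
Shift Item 2→2, Item 3→3.
Schedule Item 1@1, Item 2@2, Item 3@3, Item 4@1: d1:8  d2:7  d3:8 — peak 8.
Total engineer-days = 23 over 3 days ⇒ peak ≥ ⌈23/3⌉ = 8, so 8 is optimal.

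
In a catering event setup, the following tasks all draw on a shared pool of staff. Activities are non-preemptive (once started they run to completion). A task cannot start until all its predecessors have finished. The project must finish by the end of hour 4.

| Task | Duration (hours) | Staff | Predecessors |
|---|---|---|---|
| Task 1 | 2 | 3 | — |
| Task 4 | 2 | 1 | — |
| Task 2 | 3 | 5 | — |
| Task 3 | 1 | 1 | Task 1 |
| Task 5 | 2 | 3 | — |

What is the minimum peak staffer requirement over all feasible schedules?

9

Early-start (Task 1@1, Task 4@1, Task 2@1, Task 3@3, Task 5@1) gives peak 12: h1:12  h2:12  h3:6  h4:0.
Shift Task 5→3.
Schedule Task 1@1, Task 4@1, Task 2@1, Task 3@3, Task 5@3: h1:9  h2:9  h3:9  h4:3 — peak 9.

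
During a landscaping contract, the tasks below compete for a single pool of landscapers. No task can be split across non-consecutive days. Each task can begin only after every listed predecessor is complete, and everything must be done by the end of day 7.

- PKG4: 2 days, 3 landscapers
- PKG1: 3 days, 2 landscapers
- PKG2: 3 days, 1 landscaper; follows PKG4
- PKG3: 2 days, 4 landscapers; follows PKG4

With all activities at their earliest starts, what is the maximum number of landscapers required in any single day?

7

Early-start schedule: PKG4@1, PKG1@1, PKG2@3, PKG3@3.
Load per day: day 1: 5, day 2: 5, day 3: 7, day 4: 5, day 5: 1, day 6: 0, day 7: 0.
Peak is 7.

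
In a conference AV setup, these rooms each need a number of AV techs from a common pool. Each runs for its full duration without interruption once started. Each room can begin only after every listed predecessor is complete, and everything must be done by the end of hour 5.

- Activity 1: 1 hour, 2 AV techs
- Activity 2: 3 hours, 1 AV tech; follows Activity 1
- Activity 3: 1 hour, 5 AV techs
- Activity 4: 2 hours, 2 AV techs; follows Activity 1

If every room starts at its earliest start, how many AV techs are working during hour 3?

3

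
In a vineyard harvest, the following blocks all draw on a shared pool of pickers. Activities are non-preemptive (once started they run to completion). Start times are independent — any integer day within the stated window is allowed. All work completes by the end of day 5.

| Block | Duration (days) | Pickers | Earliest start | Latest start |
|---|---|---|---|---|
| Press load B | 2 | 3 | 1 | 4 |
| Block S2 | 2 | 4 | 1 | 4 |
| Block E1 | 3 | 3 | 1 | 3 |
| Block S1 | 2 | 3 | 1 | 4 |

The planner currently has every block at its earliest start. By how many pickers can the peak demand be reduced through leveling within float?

6

Early-start peak: d1:13  d2:13  d3:3  d4:0  d5:0 ⇒ 13.
Leveled (Press load B@1, Block S2@1, Block E1@3, Block S1@3): d1:7  d2:7  d3:6  d4:6  d5:3 ⇒ 7.
Reduction 13 − 7 = 6.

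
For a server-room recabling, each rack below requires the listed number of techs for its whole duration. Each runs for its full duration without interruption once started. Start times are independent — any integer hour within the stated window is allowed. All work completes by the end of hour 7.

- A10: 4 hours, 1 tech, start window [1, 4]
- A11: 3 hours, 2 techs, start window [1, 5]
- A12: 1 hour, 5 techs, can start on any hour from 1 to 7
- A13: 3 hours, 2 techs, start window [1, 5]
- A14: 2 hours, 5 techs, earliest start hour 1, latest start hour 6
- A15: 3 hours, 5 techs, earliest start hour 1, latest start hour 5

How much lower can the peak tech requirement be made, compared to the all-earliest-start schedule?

12

Early-start peak: h1:20  h2:15  h3:10  h4:1  h5:0  h6:0  h7:0 ⇒ 20.
Leveled (A10@1, A11@1, A12@1, A13@4, A14@2, A15@4): h1:8  h2:8  h3:8  h4:8  h5:7  h6:7  h7:0 ⇒ 8.
Reduction 20 − 8 = 12.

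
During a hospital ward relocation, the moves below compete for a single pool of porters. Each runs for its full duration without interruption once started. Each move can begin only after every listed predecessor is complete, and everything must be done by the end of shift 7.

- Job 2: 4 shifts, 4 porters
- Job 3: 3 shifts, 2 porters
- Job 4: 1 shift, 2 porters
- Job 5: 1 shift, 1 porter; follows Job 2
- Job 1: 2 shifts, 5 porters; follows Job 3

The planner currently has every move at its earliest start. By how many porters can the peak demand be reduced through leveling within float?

Early-start peak: s1:8  s2:6  s3:6  s4:9  s5:6  s6:0  s7:0 ⇒ 9.
Leveled (Job 2@1, Job 3@1, Job 4@4, Job 5@5, Job 1@5): s1:6  s2:6  s3:6  s4:6  s5:6  s6:5  s7:0 ⇒ 6.
Reduction 9 − 6 = 3.

3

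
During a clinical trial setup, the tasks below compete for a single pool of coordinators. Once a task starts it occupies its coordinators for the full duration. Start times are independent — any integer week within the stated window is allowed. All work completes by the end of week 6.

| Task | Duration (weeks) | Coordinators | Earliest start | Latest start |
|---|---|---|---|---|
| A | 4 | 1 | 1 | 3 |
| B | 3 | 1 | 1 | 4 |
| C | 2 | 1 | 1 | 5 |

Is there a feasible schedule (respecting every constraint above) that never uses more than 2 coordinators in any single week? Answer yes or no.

yes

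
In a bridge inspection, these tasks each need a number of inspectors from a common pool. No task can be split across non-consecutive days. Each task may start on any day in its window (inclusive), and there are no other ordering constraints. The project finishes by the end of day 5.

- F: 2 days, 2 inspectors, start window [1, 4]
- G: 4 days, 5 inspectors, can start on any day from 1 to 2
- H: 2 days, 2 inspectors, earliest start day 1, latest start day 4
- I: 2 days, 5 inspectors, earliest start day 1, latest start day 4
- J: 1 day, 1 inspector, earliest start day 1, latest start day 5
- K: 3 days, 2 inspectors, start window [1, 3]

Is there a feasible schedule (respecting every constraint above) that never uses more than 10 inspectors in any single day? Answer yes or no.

no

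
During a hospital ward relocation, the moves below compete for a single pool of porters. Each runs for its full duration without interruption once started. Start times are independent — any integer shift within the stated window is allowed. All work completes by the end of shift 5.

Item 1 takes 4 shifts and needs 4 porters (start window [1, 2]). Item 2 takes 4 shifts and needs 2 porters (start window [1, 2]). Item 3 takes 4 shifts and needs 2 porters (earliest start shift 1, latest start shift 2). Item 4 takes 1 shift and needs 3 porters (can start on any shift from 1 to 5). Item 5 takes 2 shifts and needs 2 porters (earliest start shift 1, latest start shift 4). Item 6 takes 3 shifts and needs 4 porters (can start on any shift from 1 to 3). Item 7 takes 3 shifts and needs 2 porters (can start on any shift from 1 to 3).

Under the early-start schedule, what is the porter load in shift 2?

16

At early start, shift 2 has: Item 1, Item 2, Item 3, Item 5, Item 6, Item 7.
Demand: 4 + 2 + 2 + 2 + 4 + 2 = 16.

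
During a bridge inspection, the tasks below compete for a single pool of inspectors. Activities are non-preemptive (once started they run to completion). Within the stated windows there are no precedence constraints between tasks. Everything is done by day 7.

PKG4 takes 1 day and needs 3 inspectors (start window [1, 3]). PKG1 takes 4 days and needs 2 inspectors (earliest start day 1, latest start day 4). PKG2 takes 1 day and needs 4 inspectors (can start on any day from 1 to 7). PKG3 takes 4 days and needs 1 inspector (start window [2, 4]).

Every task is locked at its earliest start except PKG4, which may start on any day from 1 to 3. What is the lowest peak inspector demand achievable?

6

PKG4@1: d1:9  d2:3  d3:3  d4:3  d5:1  d6:0  d7:0 → peak 9
PKG4@2: d1:6  d2:6  d3:3  d4:3  d5:1  d6:0  d7:0 → peak 6
PKG4@3: d1:6  d2:3  d3:6  d4:3  d5:1  d6:0  d7:0 → peak 6
Best is PKG4@2, peak 6.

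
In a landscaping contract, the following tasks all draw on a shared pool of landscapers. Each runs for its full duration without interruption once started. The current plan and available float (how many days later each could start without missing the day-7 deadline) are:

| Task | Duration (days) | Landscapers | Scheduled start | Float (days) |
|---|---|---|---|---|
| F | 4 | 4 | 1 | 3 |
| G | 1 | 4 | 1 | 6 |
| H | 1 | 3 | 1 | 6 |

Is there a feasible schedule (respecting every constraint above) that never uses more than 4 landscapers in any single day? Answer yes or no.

Schedule F@1, G@5, H@6: d1:4  d2:4  d3:4  d4:4  d5:4  d6:3  d7:0 — peak 4 ≤ 4.

yes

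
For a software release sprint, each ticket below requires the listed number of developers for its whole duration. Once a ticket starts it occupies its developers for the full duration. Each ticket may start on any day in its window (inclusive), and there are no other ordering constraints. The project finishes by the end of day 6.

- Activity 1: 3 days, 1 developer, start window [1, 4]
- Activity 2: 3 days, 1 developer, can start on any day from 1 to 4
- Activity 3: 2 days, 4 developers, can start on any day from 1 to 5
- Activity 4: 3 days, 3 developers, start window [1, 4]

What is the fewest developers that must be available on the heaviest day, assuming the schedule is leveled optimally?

Early-start (Activity 1@1, Activity 2@1, Activity 3@1, Activity 4@1) gives peak 9: d1:9  d2:9  d3:5  d4:0  d5:0  d6:0.
Shift Activity 3→4.
Schedule Activity 1@1, Activity 2@1, Activity 3@4, Activity 4@1: d1:5  d2:5  d3:5  d4:4  d5:4  d6:0 — peak 5.

5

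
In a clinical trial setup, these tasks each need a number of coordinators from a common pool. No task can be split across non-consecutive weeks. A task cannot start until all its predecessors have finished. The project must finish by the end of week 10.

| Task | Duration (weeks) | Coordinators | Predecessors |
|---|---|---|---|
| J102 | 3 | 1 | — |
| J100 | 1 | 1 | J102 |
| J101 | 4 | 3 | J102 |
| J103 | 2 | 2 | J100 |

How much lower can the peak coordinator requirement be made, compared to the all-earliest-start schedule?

2

Early-start peak: w1:1  w2:1  w3:1  w4:4  w5:5  w6:5  w7:3  w8:0  w9:0  w10:0 ⇒ 5.
Leveled (J102@1, J100@4, J101@5, J103@9): w1:1  w2:1  w3:1  w4:1  w5:3  w6:3  w7:3  w8:3  w9:2  w10:2 ⇒ 3.
Reduction 5 − 3 = 2.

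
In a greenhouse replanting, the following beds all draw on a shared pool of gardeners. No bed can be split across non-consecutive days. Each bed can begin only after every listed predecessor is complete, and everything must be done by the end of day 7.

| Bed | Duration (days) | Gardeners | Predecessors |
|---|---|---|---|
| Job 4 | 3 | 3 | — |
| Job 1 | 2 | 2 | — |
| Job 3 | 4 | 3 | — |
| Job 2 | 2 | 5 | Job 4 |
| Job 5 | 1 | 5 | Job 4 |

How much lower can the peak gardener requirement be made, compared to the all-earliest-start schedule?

6

Early-start peak: d1:8  d2:8  d3:6  d4:13  d5:5  d6:0  d7:0 ⇒ 13.
Leveled (Job 4@1, Job 1@4, Job 3@1, Job 2@5, Job 5@7): d1:6  d2:6  d3:6  d4:5  d5:7  d6:5  d7:5 ⇒ 7.
Reduction 13 − 7 = 6.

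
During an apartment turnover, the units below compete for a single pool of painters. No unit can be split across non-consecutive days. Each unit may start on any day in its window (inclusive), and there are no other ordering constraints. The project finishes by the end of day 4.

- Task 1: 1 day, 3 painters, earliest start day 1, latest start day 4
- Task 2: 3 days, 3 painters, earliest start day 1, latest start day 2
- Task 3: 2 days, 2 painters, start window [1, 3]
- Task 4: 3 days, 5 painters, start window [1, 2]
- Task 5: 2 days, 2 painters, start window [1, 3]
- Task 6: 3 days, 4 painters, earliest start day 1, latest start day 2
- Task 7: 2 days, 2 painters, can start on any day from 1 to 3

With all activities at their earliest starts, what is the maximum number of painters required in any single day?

21

Early-start schedule: Task 1@1, Task 2@1, Task 3@1, Task 4@1, Task 5@1, Task 6@1, Task 7@1.
Load per day: day 1: 21, day 2: 18, day 3: 12, day 4: 0.
Peak is 21.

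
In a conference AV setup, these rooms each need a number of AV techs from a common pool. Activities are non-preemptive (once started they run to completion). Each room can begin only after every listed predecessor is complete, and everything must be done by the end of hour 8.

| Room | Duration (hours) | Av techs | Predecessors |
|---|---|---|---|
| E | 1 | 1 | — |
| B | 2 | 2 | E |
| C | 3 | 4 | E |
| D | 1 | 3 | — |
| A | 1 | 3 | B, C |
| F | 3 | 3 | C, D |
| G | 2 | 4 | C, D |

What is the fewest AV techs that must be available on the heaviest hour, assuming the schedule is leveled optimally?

7

Early-start (E@1, B@2, C@2, D@1, A@5, F@5, G@5) gives peak 10: h1:4  h2:6  h3:6  h4:4  h5:10  h6:7  h7:3  h8:0.
Shift G→6.
Schedule E@1, B@2, C@2, D@1, A@5, F@5, G@6: h1:4  h2:6  h3:6  h4:4  h5:6  h6:7  h7:7  h8:0 — peak 7.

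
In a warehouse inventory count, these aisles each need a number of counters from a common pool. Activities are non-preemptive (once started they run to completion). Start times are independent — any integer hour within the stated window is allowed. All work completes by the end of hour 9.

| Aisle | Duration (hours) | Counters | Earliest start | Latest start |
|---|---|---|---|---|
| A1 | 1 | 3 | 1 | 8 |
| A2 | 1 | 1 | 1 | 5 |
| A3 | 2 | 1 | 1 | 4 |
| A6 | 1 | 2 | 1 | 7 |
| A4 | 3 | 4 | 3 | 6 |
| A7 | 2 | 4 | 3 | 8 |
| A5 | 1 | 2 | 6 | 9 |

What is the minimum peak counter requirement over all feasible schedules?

Early-start (A1@1, A2@1, A3@1, A6@1, A4@3, A7@3, A5@6) gives peak 8: h1:7  h2:1  h3:8  h4:8  h5:4  h6:2  h7:0  h8:0  h9:0.
Shift A3→2, A6→2, A4→4, A7→7, A5→9.
Schedule A1@1, A2@1, A3@2, A6@2, A4@4, A7@7, A5@9: h1:4  h2:3  h3:1  h4:4  h5:4  h6:4  h7:4  h8:4  h9:2 — peak 4.
Total counter-hours = 30 over 9 hours ⇒ peak ≥ ⌈30/9⌉ = 4, so 4 is optimal.

4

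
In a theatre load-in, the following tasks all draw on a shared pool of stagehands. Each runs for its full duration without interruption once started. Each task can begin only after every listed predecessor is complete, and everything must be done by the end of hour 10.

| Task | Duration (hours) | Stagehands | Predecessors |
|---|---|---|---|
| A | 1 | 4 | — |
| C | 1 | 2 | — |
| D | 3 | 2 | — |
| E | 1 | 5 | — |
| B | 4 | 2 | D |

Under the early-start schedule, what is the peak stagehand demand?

13

Early-start schedule: A@1, C@1, D@1, E@1, B@4.
Load per hour: hour 1: 13, hour 2: 2, hour 3: 2, hour 4: 2, hour 5: 2, hour 6: 2, hour 7: 2, hour 8: 0, hour 9: 0, hour 10: 0.
Peak is 13.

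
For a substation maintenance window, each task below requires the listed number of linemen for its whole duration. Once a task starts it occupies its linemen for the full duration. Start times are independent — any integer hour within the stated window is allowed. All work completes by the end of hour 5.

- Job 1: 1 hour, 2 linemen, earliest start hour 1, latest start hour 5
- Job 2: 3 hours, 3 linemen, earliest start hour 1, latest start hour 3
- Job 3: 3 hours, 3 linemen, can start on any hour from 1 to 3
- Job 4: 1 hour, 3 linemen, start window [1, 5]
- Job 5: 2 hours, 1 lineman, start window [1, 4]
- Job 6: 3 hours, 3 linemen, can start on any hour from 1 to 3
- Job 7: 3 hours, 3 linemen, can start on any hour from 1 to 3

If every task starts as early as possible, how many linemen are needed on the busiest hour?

18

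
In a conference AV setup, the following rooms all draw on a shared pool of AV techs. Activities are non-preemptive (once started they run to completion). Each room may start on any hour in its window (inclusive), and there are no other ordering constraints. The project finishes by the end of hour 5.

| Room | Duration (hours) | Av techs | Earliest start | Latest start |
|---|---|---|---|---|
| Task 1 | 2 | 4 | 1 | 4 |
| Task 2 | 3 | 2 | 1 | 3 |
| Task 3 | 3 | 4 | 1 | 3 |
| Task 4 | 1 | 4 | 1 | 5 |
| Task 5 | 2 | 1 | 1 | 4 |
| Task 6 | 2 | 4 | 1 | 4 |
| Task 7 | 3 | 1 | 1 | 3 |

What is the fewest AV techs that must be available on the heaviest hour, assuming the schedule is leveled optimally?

Early-start (Task 1@1, Task 2@1, Task 3@1, Task 4@1, Task 5@1, Task 6@1, Task 7@1) gives peak 20: h1:20  h2:16  h3:7  h4:0  h5:0.
Shift Task 4→4, Task 5→3, Task 6→4, Task 7→3.
Schedule Task 1@1, Task 2@1, Task 3@1, Task 4@4, Task 5@3, Task 6@4, Task 7@3: h1:10  h2:10  h3:8  h4:10  h5:5 — peak 10.

10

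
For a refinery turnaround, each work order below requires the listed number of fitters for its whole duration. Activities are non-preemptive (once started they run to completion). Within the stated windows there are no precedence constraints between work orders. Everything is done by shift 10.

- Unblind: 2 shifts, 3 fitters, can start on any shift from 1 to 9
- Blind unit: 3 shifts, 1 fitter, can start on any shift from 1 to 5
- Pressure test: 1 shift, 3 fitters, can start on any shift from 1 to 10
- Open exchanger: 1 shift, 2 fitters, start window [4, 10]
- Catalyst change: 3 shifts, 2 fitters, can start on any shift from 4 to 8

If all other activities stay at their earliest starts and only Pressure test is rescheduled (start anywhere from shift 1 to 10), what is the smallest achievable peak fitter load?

4

Pressure test@1: s1:7  s2:4  s3:1  s4:4  s5:2  s6:2  s7:0  s8:0  s9:0  s10:0 → peak 7
Pressure test@2: s1:4  s2:7  s3:1  s4:4  s5:2  s6:2  s7:0  s8:0  s9:0  s10:0 → peak 7
Pressure test@3: s1:4  s2:4  s3:4  s4:4  s5:2  s6:2  s7:0  s8:0  s9:0  s10:0 → peak 4
Pressure test@4: s1:4  s2:4  s3:1  s4:7  s5:2  s6:2  s7:0  s8:0  s9:0  s10:0 → peak 7
Pressure test@5: s1:4  s2:4  s3:1  s4:4  s5:5  s6:2  s7:0  s8:0  s9:0  s10:0 → peak 5
Pressure test@6: s1:4  s2:4  s3:1  s4:4  s5:2  s6:5  s7:0  s8:0  s9:0  s10:0 → peak 5
Pressure test@7: s1:4  s2:4  s3:1  s4:4  s5:2  s6:2  s7:3  s8:0  s9:0  s10:0 → peak 4
Pressure test@8: s1:4  s2:4  s3:1  s4:4  s5:2  s6:2  s7:0  s8:3  s9:0  s10:0 → peak 4
Pressure test@9: s1:4  s2:4  s3:1  s4:4  s5:2  s6:2  s7:0  s8:0  s9:3  s10:0 → peak 4
Pressure test@10: s1:4  s2:4  s3:1  s4:4  s5:2  s6:2  s7:0  s8:0  s9:0  s10:3 → peak 4
Best is Pressure test@3, peak 4.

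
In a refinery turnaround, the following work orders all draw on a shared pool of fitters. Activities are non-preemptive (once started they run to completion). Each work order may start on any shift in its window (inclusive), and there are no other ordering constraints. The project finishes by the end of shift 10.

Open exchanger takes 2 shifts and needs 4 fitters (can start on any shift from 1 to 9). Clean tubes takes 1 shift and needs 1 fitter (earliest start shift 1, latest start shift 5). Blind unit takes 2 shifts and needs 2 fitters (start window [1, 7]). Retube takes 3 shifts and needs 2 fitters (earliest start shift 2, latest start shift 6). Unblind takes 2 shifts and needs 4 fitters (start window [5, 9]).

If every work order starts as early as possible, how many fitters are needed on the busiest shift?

8

Early-start schedule: Open exchanger@1, Clean tubes@1, Blind unit@1, Retube@2, Unblind@5.
Load per shift: shift 1: 7, shift 2: 8, shift 3: 2, shift 4: 2, shift 5: 4, shift 6: 4, shift 7: 0, shift 8: 0, shift 9: 0, shift 10: 0.
Peak is 8.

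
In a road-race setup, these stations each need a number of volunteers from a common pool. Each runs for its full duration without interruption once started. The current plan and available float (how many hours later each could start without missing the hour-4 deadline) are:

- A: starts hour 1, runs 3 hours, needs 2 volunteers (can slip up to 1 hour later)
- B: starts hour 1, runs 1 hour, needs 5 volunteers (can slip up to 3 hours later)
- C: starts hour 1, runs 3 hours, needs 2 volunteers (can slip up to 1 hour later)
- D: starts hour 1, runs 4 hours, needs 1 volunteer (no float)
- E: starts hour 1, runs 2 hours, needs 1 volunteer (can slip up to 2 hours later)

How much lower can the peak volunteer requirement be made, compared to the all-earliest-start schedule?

Early-start peak: h1:11  h2:6  h3:5  h4:1 ⇒ 11.
Leveled (A@1, B@4, C@1, D@1, E@1): h1:6  h2:6  h3:5  h4:6 ⇒ 6.
Reduction 11 − 6 = 5.

5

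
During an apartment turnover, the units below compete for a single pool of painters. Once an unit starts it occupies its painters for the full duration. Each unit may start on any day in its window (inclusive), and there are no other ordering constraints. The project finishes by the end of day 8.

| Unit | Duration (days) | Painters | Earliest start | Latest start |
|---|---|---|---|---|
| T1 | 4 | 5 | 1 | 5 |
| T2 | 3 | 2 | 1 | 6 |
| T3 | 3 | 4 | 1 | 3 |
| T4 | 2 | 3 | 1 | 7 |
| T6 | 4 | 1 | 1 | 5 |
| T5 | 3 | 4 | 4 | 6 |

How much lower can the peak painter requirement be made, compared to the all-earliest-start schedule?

6

Early-start peak: d1:15  d2:15  d3:12  d4:10  d5:4  d6:4  d7:0  d8:0 ⇒ 15.
Leveled (T1@1, T2@4, T3@1, T4@7, T6@4, T5@5): d1:9  d2:9  d3:9  d4:8  d5:7  d6:7  d7:8  d8:3 ⇒ 9.
Reduction 15 − 9 = 6.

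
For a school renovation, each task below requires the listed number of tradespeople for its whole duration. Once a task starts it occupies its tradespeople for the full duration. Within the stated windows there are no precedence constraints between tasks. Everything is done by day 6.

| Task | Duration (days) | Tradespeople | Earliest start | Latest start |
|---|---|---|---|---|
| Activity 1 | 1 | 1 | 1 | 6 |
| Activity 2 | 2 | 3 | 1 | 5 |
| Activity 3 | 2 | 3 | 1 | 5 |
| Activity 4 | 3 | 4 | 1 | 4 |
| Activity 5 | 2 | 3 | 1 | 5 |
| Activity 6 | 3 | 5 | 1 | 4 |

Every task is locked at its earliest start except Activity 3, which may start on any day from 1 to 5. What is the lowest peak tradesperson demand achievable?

Activity 3@1: d1:19  d2:18  d3:9  d4:0  d5:0  d6:0 → peak 19
Activity 3@2: d1:16  d2:18  d3:12  d4:0  d5:0  d6:0 → peak 18
Activity 3@3: d1:16  d2:15  d3:12  d4:3  d5:0  d6:0 → peak 16
Activity 3@4: d1:16  d2:15  d3:9  d4:3  d5:3  d6:0 → peak 16
Activity 3@5: d1:16  d2:15  d3:9  d4:0  d5:3  d6:3 → peak 16
Best is Activity 3@3, peak 16.

16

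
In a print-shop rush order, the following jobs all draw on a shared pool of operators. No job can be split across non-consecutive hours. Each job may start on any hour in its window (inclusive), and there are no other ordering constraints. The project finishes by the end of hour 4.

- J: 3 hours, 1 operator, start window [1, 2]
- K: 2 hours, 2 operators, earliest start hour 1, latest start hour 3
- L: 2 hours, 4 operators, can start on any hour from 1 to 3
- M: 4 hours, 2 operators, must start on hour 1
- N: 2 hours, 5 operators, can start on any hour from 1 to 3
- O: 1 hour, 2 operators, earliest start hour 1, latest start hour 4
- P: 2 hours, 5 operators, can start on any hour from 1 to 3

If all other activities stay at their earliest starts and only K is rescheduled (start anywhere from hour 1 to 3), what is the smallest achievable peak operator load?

19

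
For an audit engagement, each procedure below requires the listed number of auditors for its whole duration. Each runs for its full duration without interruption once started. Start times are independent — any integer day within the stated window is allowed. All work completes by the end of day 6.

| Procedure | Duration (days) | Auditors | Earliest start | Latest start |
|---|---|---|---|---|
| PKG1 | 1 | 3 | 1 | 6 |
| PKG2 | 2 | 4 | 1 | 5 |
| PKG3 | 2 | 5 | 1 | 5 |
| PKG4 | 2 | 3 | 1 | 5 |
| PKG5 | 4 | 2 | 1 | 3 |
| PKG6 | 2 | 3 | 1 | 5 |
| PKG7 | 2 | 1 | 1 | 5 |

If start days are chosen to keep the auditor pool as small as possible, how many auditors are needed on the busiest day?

Early-start (PKG1@1, PKG2@1, PKG3@1, PKG4@1, PKG5@1, PKG6@1, PKG7@1) gives peak 21: d1:21  d2:18  d3:2  d4:2  d5:0  d6:0.
Shift PKG3→3, PKG4→5, PKG5→2, PKG6→5.
Schedule PKG1@1, PKG2@1, PKG3@3, PKG4@5, PKG5@2, PKG6@5, PKG7@1: d1:8  d2:7  d3:7  d4:7  d5:8  d6:6 — peak 8.
Total auditor-days = 43 over 6 days ⇒ peak ≥ ⌈43/6⌉ = 8, so 8 is optimal.

8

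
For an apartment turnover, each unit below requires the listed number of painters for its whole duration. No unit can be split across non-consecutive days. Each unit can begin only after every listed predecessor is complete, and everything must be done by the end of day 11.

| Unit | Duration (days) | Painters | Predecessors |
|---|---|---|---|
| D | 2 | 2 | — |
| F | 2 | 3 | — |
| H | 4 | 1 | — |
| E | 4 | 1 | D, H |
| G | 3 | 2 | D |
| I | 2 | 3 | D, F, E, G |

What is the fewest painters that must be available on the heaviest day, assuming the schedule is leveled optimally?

4

Early-start (D@1, F@1, H@1, E@5, G@3, I@9) gives peak 6: d1:6  d2:6  d3:3  d4:3  d5:3  d6:1  d7:1  d8:1  d9:3  d10:3  d11:0.
Shift F→3, G→5.
Schedule D@1, F@3, H@1, E@5, G@5, I@9: d1:3  d2:3  d3:4  d4:4  d5:3  d6:3  d7:3  d8:1  d9:3  d10:3  d11:0 — peak 4.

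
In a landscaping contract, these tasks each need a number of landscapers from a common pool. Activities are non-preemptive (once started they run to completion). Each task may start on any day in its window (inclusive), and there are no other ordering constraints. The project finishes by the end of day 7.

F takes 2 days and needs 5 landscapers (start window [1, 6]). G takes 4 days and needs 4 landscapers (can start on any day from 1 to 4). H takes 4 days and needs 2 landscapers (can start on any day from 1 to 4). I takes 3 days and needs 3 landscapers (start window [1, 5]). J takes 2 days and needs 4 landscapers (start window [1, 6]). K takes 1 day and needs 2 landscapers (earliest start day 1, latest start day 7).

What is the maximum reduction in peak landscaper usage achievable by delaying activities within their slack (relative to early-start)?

Early-start peak: d1:20  d2:18  d3:9  d4:6  d5:0  d6:0  d7:0 ⇒ 20.
Leveled (F@1, G@1, H@3, I@3, J@5, K@6): d1:9  d2:9  d3:9  d4:9  d5:9  d6:8  d7:0 ⇒ 9.
Reduction 20 − 9 = 11.

11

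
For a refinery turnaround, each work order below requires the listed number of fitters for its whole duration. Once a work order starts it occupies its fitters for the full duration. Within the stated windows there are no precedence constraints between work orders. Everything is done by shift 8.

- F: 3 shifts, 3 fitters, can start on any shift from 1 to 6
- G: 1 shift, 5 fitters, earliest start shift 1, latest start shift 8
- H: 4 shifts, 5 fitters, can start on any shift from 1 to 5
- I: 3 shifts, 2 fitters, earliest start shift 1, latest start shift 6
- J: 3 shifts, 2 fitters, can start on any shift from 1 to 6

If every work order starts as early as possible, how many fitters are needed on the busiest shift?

17

Early-start schedule: F@1, G@1, H@1, I@1, J@1.
Load per shift: shift 1: 17, shift 2: 12, shift 3: 12, shift 4: 5, shift 5: 0, shift 6: 0, shift 7: 0, shift 8: 0.
Peak is 17.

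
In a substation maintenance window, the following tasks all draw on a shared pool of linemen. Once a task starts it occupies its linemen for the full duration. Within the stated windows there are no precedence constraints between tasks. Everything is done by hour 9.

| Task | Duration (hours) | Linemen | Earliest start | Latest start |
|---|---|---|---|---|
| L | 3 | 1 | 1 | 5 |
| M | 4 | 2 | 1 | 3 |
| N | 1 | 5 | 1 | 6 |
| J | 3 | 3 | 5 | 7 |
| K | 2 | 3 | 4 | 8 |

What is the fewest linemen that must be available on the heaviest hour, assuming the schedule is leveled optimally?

5

Early-start (L@1, M@1, N@1, J@5, K@4) gives peak 8: h1:8  h2:3  h3:3  h4:5  h5:6  h6:3  h7:3  h8:0  h9:0.
Shift N→6, J→7.
Schedule L@1, M@1, N@6, J@7, K@4: h1:3  h2:3  h3:3  h4:5  h5:3  h6:5  h7:3  h8:3  h9:3 — peak 5.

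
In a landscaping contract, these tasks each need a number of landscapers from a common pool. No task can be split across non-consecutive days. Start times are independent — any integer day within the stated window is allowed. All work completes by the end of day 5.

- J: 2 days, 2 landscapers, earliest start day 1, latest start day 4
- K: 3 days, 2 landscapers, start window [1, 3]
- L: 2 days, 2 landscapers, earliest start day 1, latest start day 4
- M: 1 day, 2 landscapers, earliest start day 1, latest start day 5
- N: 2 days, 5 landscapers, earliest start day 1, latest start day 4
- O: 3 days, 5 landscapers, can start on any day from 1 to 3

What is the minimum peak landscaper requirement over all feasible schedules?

9

Early-start (J@1, K@1, L@1, M@1, N@1, O@1) gives peak 18: d1:18  d2:16  d3:7  d4:0  d5:0.
Shift L→3, M→4, O→3.
Schedule J@1, K@1, L@3, M@4, N@1, O@3: d1:9  d2:9  d3:9  d4:9  d5:5 — peak 9.
Total landscaper-days = 41 over 5 days ⇒ peak ≥ ⌈41/5⌉ = 9, so 9 is optimal.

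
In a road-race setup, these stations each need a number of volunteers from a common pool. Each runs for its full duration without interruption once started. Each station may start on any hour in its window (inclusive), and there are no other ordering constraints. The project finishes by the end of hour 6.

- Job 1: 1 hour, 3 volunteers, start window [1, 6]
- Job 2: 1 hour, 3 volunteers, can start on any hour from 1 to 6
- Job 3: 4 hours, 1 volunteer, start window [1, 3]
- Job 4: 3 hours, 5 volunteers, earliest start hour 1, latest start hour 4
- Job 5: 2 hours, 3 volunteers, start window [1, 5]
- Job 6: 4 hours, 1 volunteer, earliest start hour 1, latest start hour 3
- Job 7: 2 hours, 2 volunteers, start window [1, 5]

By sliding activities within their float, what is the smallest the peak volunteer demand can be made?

Early-start (Job 1@1, Job 2@1, Job 3@1, Job 4@1, Job 5@1, Job 6@1, Job 7@1) gives peak 18: h1:18  h2:12  h3:7  h4:2  h5:0  h6:0.
Shift Job 4→2, Job 5→5, Job 6→2, Job 7→5.
Schedule Job 1@1, Job 2@1, Job 3@1, Job 4@2, Job 5@5, Job 6@2, Job 7@5: h1:7  h2:7  h3:7  h4:7  h5:6  h6:5 — peak 7.
Total volunteer-hours = 39 over 6 hours ⇒ peak ≥ ⌈39/6⌉ = 7, so 7 is optimal.

7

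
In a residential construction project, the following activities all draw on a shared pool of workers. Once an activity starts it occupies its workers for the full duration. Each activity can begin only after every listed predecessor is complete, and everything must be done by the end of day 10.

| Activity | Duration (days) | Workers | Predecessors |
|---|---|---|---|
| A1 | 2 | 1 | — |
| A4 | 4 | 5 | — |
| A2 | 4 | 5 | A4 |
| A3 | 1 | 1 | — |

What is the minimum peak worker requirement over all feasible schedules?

Early-start (A1@1, A4@1, A2@5, A3@1) gives peak 7: d1:7  d2:6  d3:5  d4:5  d5:5  d6:5  d7:5  d8:5  d9:0  d10:0.
Shift A4→3, A2→7.
Schedule A1@1, A4@3, A2@7, A3@1: d1:2  d2:1  d3:5  d4:5  d5:5  d6:5  d7:5  d8:5  d9:5  d10:5 — peak 5.
Total worker-days = 43 over 10 days ⇒ peak ≥ ⌈43/10⌉ = 5, so 5 is optimal.

5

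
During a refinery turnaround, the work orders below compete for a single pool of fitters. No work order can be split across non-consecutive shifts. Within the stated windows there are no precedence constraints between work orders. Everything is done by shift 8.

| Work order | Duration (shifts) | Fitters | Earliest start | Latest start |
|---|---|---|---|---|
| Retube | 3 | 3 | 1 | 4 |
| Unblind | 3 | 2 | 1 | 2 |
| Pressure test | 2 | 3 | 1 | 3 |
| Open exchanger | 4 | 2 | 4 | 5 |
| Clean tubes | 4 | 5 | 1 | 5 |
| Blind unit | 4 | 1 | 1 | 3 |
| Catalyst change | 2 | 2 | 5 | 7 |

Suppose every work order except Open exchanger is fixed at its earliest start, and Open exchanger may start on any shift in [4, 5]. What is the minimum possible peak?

Open exchanger@4: s1:14  s2:14  s3:11  s4:8  s5:4  s6:4  s7:2  s8:0 → peak 14
Open exchanger@5: s1:14  s2:14  s3:11  s4:6  s5:4  s6:4  s7:2  s8:2 → peak 14
Best is Open exchanger@4, peak 14.

14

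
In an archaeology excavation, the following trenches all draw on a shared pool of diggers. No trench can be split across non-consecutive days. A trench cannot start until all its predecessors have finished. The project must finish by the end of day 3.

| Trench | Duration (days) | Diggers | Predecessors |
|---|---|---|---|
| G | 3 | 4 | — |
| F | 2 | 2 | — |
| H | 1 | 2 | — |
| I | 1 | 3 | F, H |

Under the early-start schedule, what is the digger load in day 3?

7

At early start, day 3 has: G, I.
Demand: 4 + 3 = 7.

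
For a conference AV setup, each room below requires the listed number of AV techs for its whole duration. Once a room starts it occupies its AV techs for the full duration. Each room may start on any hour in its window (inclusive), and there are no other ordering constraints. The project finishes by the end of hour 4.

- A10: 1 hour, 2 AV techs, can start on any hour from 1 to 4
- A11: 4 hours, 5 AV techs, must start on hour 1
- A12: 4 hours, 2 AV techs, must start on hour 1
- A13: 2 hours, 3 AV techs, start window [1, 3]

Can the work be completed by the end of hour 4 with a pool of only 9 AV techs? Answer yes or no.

The minimum achievable peak is 10; 9 < 10, so no feasible schedule stays within the cap.

no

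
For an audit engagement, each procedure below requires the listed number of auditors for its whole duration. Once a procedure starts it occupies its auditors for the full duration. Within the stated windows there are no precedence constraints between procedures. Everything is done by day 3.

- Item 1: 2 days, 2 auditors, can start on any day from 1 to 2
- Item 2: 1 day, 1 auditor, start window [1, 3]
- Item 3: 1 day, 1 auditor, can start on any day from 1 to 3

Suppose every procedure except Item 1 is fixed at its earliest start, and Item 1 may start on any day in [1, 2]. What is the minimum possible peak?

2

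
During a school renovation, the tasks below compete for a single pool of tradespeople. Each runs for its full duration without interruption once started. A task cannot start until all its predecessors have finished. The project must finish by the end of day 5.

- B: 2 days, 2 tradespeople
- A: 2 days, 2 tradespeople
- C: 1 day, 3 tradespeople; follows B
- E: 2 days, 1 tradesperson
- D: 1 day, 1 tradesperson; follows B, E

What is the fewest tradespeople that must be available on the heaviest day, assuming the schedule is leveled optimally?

3

Early-start (B@1, A@1, C@3, E@1, D@3) gives peak 5: d1:5  d2:5  d3:4  d4:0  d5:0.
Shift A→3, C→5.
Schedule B@1, A@3, C@5, E@1, D@3: d1:3  d2:3  d3:3  d4:2  d5:3 — peak 3.
Total tradesperson-days = 14 over 5 days ⇒ peak ≥ ⌈14/5⌉ = 3, so 3 is optimal.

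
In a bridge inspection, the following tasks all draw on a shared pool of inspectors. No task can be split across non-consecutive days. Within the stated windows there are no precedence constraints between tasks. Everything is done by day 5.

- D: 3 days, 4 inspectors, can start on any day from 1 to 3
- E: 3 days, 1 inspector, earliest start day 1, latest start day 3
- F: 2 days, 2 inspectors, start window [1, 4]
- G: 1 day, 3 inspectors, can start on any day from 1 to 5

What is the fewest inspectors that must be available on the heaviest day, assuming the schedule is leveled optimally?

5

Early-start (D@1, E@1, F@1, G@1) gives peak 10: d1:10  d2:7  d3:5  d4:0  d5:0.
Shift F→4, G→4.
Schedule D@1, E@1, F@4, G@4: d1:5  d2:5  d3:5  d4:5  d5:2 — peak 5.
Total inspector-days = 22 over 5 days ⇒ peak ≥ ⌈22/5⌉ = 5, so 5 is optimal.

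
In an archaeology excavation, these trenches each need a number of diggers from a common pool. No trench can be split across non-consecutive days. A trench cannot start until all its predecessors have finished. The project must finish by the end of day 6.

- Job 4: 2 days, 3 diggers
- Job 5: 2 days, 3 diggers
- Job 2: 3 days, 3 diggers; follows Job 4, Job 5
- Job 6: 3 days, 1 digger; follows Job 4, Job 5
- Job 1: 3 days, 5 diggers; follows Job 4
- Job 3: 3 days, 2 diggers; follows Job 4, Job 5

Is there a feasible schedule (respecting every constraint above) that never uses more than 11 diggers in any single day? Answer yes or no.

Schedule Job 4@1, Job 5@1, Job 2@3, Job 6@3, Job 1@3, Job 3@3: d1:6  d2:6  d3:11  d4:11  d5:11  d6:0 — peak 11 ≤ 11.

yes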